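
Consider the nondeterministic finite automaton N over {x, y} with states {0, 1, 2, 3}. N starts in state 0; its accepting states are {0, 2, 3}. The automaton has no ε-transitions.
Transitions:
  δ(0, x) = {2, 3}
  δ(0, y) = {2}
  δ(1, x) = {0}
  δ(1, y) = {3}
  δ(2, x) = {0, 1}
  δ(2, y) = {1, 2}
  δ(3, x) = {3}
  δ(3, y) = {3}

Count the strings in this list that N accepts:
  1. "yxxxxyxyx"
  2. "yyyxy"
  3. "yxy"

"yxxxxyxyx": accepted
"yyyxy": accepted
"yxy": accepted

3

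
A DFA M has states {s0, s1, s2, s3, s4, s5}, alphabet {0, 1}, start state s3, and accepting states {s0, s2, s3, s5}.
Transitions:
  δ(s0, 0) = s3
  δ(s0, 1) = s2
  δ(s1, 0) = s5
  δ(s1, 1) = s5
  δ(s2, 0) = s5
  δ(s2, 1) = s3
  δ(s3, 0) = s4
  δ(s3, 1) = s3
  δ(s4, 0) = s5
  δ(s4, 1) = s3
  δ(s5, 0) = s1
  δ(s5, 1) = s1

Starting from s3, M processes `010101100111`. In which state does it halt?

s1

s3 --0--> s4
s4 --1--> s3
s3 --0--> s4
s4 --1--> s3
s3 --0--> s4
s4 --1--> s3
s3 --1--> s3
s3 --0--> s4
s4 --0--> s5
s5 --1--> s1
s1 --1--> s5
s5 --1--> s1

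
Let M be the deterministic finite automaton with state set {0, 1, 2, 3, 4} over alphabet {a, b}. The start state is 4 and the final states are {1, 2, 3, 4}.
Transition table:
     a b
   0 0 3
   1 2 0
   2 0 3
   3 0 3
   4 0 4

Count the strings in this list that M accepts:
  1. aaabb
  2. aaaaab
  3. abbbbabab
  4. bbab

aaabb: accepted
aaaaab: accepted
abbbbabab: accepted
bbab: accepted

4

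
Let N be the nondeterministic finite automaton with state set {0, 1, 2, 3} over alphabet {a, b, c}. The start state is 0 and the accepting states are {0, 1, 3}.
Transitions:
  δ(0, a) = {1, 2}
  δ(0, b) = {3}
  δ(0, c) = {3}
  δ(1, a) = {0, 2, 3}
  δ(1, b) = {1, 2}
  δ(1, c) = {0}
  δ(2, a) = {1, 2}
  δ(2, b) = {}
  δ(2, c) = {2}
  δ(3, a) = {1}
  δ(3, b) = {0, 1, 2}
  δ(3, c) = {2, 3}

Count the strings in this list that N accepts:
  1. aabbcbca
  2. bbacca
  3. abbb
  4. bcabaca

4

aabbcbca: accepted
bbacca: accepted
abbb: accepted
bcabaca: accepted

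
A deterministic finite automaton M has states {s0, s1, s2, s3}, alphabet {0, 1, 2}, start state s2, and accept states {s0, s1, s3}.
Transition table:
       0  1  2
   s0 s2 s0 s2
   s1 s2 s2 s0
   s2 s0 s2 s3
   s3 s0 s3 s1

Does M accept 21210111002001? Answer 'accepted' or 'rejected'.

rejected

s2 --2--> s3
s3 --1--> s3
s3 --2--> s1
s1 --1--> s2
s2 --0--> s0
s0 --1--> s0
s0 --1--> s0
s0 --1--> s0
s0 --0--> s2
s2 --0--> s0
s0 --2--> s2
s2 --0--> s0
s0 --0--> s2
s2 --1--> s2
End in state s2, which is not an accepting state.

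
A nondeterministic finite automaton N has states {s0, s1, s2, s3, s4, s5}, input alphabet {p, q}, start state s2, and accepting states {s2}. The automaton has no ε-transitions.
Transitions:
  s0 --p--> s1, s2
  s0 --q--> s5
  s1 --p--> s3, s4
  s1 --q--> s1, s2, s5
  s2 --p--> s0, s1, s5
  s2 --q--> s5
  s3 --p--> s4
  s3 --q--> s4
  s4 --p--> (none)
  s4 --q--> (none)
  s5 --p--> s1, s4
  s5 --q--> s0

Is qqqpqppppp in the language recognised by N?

Start: {s2}
read q: {s5}
read q: {s0}
read q: {s5}
read p: {s1, s4}
read q: {s1, s2, s5}
read p: {s0, s1, s3, s4, s5}
read p: {s1, s2, s3, s4}
read p: {s0, s1, s3, s4, s5}
read p: {s1, s2, s3, s4}
read p: {s0, s1, s3, s4, s5}
Reachable ∩ accepting = {} — empty.

rejected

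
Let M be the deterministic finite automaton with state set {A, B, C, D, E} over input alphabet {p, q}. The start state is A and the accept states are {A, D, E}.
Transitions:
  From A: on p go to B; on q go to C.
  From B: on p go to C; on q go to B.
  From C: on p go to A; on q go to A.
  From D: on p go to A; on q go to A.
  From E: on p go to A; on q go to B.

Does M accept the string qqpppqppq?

A --q--> C
C --q--> A
A --p--> B
B --p--> C
C --p--> A
A --q--> C
C --p--> A
A --p--> B
B --q--> B
End in state B, which is not an accepting state.

rejected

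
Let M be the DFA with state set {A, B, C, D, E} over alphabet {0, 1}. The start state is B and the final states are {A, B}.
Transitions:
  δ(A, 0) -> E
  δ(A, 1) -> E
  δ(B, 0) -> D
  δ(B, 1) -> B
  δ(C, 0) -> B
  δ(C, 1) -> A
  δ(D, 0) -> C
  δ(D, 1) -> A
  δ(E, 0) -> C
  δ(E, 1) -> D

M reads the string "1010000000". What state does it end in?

B --1--> B
B --0--> D
D --1--> A
A --0--> E
E --0--> C
C --0--> B
B --0--> D
D --0--> C
C --0--> B
B --0--> D

D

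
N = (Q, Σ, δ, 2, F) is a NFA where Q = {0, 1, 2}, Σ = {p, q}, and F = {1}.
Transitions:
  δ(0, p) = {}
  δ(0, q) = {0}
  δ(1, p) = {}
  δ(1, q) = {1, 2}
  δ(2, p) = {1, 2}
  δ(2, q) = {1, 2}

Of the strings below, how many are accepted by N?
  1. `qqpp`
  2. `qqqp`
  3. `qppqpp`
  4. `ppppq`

4

`qqpp`: accepted
`qqqp`: accepted
`qppqpp`: accepted
`ppppq`: accepted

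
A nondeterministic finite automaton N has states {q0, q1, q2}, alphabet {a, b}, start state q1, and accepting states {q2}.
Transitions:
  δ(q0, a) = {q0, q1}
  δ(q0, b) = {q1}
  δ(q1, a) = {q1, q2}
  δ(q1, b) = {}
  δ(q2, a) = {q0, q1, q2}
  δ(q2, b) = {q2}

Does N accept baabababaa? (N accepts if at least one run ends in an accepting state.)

Start: {q1}
read b: {}
The reachable set is empty and stays empty for the remaining 9 symbols.
Reachable ∩ accepting = {} — empty.

rejected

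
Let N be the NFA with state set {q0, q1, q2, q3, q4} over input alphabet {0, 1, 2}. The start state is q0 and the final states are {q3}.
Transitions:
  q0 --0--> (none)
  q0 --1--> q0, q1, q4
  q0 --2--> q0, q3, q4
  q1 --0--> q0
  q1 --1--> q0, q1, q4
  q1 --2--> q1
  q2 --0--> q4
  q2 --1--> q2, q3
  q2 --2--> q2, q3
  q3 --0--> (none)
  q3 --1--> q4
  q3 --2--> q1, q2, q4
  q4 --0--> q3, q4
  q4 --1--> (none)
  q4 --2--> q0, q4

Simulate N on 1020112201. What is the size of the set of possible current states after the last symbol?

Start: {q0}
read 1: {q0, q1, q4}
read 0: {q0, q3, q4}
read 2: {q0, q1, q2, q3, q4}
read 0: {q0, q3, q4}
read 1: {q0, q1, q4}
read 1: {q0, q1, q4}
read 2: {q0, q1, q3, q4}
read 2: {q0, q1, q2, q3, q4}
read 0: {q0, q3, q4}
read 1: {q0, q1, q4}
Final reachable set {q0, q1, q4} has 3 states.

3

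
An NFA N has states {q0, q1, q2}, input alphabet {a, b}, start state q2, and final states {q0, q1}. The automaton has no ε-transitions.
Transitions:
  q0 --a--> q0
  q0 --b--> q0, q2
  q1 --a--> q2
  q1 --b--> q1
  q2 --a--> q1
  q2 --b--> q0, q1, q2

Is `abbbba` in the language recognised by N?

Start: {q2}
read a: {q1}
read b: {q1}
read b: {q1}
read b: {q1}
read b: {q1}
read a: {q2}
Reachable ∩ accepting = {} — empty.

rejected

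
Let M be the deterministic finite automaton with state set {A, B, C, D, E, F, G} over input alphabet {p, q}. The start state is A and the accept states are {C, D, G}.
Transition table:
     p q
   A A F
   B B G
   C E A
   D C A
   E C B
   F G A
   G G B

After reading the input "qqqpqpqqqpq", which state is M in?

A --q--> F
F --q--> A
A --q--> F
F --p--> G
G --q--> B
B --p--> B
B --q--> G
G --q--> B
B --q--> G
G --p--> G
G --q--> B

B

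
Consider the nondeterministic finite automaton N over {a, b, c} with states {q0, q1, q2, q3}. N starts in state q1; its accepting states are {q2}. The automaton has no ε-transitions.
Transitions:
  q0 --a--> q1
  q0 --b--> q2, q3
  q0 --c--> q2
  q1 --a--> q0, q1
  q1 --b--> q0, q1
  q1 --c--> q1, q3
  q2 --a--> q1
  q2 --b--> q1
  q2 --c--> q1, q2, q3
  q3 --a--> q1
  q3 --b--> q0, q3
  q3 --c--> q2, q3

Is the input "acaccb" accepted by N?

Start: {q1}
read a: {q0, q1}
read c: {q1, q2, q3}
read a: {q0, q1}
read c: {q1, q2, q3}
read c: {q1, q2, q3}
read b: {q0, q1, q3}
Reachable ∩ accepting = {} — empty.

rejected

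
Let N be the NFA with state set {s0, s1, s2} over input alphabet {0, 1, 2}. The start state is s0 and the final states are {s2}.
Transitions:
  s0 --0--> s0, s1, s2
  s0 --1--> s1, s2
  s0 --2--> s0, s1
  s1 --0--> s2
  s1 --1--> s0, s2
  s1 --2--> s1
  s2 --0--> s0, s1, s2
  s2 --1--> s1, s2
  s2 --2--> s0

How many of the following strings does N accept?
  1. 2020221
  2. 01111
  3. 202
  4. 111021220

3

2020221: accepted
01111: accepted
202: rejected
111021220: accepted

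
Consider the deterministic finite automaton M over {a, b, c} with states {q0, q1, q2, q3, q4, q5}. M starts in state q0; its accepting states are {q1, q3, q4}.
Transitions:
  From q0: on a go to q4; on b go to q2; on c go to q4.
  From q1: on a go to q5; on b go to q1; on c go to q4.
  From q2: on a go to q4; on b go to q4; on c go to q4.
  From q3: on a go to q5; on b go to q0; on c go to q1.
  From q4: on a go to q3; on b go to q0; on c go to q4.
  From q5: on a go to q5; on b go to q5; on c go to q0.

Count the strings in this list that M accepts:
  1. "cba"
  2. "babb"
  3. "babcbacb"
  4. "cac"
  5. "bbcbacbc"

3

"cba": accepted
"babb": rejected
"babcbacb": rejected
"cac": accepted
"bbcbacbc": accepted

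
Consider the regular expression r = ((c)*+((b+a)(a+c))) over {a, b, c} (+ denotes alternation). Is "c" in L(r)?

yes

The left alternative (c)* matches c.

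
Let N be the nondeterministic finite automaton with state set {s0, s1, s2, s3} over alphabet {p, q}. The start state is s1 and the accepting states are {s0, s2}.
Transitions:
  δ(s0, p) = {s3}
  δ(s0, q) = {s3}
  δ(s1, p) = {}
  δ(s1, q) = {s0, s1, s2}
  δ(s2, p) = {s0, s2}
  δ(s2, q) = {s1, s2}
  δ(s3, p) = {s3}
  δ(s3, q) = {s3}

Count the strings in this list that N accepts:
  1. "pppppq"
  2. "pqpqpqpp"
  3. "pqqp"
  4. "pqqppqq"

0

"pppppq": rejected
"pqpqpqpp": rejected
"pqqp": rejected
"pqqppqq": rejected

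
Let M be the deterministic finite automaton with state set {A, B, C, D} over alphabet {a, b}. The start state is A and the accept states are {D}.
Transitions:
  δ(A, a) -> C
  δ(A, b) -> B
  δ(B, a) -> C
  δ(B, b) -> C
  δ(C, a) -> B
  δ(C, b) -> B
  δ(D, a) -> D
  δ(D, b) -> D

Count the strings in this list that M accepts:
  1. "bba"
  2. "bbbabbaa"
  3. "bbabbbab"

0

"bba": rejected
"bbbabbaa": rejected
"bbabbbab": rejected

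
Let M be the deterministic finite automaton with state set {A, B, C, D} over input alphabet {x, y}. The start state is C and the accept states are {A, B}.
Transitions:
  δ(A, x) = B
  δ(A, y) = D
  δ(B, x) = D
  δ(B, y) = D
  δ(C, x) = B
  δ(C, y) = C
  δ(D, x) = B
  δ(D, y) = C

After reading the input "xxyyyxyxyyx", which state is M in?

C --x--> B
B --x--> D
D --y--> C
C --y--> C
C --y--> C
C --x--> B
B --y--> D
D --x--> B
B --y--> D
D --y--> C
C --x--> B

B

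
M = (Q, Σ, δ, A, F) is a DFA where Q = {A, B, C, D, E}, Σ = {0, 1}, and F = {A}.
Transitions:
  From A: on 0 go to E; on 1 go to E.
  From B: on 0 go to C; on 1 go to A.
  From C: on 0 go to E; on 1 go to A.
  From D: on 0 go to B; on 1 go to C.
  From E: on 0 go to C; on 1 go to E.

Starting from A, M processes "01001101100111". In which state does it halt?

A --0--> E
E --1--> E
E --0--> C
C --0--> E
E --1--> E
E --1--> E
E --0--> C
C --1--> A
A --1--> E
E --0--> C
C --0--> E
E --1--> E
E --1--> E
E --1--> E

E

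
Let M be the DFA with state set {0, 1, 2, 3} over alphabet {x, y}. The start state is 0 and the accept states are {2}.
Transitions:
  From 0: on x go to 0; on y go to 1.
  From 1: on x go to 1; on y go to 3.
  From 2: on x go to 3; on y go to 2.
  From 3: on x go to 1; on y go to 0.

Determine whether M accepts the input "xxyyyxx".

0 --x--> 0
0 --x--> 0
0 --y--> 1
1 --y--> 3
3 --y--> 0
0 --x--> 0
0 --x--> 0
End in state 0, which is not an accepting state.

rejected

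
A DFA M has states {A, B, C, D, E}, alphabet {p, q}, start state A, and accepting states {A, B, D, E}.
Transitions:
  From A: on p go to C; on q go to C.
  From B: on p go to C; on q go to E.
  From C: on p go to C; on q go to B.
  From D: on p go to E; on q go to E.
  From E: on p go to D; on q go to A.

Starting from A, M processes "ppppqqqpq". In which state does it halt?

A --p--> C
C --p--> C
C --p--> C
C --p--> C
C --q--> B
B --q--> E
E --q--> A
A --p--> C
C --q--> B

B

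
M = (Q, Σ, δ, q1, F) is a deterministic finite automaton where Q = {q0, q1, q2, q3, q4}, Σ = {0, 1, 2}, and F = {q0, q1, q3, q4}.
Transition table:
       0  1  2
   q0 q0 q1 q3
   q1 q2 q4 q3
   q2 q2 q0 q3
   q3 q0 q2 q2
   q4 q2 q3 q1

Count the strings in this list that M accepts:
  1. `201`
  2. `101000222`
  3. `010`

`201`: accepted
`101000222`: accepted
`010`: accepted

3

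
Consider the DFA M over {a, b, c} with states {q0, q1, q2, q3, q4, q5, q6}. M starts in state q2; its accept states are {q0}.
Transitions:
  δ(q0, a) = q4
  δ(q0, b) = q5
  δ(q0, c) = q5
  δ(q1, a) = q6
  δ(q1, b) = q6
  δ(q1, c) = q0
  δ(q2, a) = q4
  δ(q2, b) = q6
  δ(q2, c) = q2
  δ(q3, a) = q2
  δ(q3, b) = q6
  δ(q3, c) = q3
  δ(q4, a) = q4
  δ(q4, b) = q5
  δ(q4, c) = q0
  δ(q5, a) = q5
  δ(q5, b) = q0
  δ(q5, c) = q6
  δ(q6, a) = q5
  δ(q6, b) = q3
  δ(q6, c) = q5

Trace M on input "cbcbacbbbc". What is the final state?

q6

q2 --c--> q2
q2 --b--> q6
q6 --c--> q5
q5 --b--> q0
q0 --a--> q4
q4 --c--> q0
q0 --b--> q5
q5 --b--> q0
q0 --b--> q5
q5 --c--> q6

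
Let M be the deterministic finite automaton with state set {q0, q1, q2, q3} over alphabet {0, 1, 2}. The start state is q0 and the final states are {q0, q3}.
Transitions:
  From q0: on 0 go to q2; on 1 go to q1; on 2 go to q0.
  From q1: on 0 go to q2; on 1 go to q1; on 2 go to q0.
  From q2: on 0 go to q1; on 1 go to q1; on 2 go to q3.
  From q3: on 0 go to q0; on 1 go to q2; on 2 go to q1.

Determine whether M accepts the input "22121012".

q0 --2--> q0
q0 --2--> q0
q0 --1--> q1
q1 --2--> q0
q0 --1--> q1
q1 --0--> q2
q2 --1--> q1
q1 --2--> q0
End in state q0, which is an accepting state.

accepted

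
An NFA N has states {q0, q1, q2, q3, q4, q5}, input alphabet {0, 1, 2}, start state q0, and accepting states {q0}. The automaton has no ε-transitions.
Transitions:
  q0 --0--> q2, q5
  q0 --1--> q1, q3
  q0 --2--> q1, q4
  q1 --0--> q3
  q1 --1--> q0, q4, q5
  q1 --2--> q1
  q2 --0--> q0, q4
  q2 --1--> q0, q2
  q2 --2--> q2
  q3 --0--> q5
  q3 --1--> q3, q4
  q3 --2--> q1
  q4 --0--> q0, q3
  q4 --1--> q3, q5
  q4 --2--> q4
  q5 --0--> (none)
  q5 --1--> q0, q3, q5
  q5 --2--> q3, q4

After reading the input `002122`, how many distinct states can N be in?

2

Start: {q0}
read 0: {q2, q5}
read 0: {q0, q4}
read 2: {q1, q4}
read 1: {q0, q3, q4, q5}
read 2: {q1, q3, q4}
read 2: {q1, q4}
Final reachable set {q1, q4} has 2 states.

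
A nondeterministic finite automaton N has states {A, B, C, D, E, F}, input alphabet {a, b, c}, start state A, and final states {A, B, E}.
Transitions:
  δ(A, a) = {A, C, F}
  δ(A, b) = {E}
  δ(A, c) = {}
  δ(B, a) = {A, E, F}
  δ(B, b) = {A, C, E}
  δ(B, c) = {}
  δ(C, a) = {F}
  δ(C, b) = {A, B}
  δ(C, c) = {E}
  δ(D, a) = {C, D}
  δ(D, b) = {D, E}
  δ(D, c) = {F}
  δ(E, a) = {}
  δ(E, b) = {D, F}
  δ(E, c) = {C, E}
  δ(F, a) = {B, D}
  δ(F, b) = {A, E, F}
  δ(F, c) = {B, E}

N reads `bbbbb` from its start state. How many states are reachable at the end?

Start: {A}
read b: {E}
read b: {D, F}
read b: {A, D, E, F}
read b: {A, D, E, F}
read b: {A, D, E, F}
Final reachable set {A, D, E, F} has 4 states.

4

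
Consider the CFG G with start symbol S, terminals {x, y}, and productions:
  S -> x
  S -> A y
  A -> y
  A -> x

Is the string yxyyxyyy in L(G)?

no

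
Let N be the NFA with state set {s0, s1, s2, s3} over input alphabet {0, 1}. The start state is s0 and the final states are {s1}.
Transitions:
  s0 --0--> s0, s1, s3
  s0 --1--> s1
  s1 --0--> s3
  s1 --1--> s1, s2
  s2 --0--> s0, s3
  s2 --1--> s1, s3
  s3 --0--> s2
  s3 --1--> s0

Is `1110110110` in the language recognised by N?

rejected

Start: {s0}
read 1: {s1}
read 1: {s1, s2}
read 1: {s1, s2, s3}
read 0: {s0, s2, s3}
read 1: {s0, s1, s3}
read 1: {s0, s1, s2}
read 0: {s0, s1, s3}
read 1: {s0, s1, s2}
read 1: {s1, s2, s3}
read 0: {s0, s2, s3}
Reachable ∩ accepting = {} — empty.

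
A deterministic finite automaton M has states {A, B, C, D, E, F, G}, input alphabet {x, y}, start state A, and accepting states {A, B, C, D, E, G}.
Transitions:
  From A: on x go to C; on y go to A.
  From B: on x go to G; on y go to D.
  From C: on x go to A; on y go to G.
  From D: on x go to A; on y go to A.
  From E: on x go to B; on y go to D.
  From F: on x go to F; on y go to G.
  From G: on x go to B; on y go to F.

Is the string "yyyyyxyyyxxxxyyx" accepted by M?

accepted

A --y--> A
A --y--> A
A --y--> A
A --y--> A
A --y--> A
A --x--> C
C --y--> G
G --y--> F
F --y--> G
G --x--> B
B --x--> G
G --x--> B
B --x--> G
G --y--> F
F --y--> G
G --x--> B
End in state B, which is an accepting state.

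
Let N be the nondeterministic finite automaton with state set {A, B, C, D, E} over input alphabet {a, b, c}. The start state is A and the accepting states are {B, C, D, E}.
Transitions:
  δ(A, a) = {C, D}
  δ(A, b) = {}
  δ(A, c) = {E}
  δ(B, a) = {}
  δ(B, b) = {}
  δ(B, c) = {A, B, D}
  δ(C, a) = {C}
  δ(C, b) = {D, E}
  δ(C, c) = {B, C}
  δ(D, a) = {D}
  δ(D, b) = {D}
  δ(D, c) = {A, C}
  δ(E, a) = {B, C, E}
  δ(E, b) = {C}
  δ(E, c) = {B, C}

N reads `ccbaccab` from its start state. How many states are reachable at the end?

Start: {A}
read c: {E}
read c: {B, C}
read b: {D, E}
read a: {B, C, D, E}
read c: {A, B, C, D}
read c: {A, B, C, D, E}
read a: {B, C, D, E}
read b: {C, D, E}
Final reachable set {C, D, E} has 3 states.

3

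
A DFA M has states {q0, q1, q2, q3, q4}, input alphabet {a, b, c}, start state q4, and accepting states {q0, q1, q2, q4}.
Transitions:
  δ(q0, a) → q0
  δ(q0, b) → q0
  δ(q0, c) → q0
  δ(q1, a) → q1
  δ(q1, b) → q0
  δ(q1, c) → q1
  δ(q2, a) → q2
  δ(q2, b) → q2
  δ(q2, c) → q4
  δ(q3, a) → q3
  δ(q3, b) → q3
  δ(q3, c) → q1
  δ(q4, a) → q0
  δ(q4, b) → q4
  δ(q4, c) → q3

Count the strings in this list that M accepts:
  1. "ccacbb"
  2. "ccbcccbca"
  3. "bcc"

3

"ccacbb": accepted
"ccbcccbca": accepted
"bcc": accepted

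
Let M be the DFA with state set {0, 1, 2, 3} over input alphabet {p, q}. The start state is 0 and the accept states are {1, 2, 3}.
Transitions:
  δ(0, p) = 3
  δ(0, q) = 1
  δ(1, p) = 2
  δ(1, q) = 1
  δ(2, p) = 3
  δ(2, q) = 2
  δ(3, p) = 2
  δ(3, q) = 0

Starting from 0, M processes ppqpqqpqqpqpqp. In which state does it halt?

0 --p--> 3
3 --p--> 2
2 --q--> 2
2 --p--> 3
3 --q--> 0
0 --q--> 1
1 --p--> 2
2 --q--> 2
2 --q--> 2
2 --p--> 3
3 --q--> 0
0 --p--> 3
3 --q--> 0
0 --p--> 3

3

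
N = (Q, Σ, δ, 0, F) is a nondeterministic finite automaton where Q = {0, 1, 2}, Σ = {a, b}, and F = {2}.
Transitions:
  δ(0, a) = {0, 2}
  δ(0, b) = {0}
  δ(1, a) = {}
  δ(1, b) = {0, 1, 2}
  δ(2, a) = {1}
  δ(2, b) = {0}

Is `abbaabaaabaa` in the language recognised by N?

Start: {0}
read a: {0, 2}
read b: {0}
read b: {0}
read a: {0, 2}
read a: {0, 1, 2}
read b: {0, 1, 2}
read a: {0, 1, 2}
read a: {0, 1, 2}
read a: {0, 1, 2}
read b: {0, 1, 2}
read a: {0, 1, 2}
read a: {0, 1, 2}
Reachable ∩ accepting = {2} — nonempty.

accepted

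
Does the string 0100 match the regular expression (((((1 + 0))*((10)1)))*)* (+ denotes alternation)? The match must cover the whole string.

0100 cannot be split into zero or more pieces each matching ((((1+0))*((10)1)))*.

no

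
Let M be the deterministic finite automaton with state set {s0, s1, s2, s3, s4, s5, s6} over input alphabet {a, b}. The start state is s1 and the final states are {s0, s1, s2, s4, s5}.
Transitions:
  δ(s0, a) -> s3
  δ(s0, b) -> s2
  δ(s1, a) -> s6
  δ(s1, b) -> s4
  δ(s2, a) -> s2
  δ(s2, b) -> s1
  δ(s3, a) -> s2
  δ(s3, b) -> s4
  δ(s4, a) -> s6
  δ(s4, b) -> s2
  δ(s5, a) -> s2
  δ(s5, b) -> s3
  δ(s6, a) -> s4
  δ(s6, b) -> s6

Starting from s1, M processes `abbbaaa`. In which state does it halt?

s1 --a--> s6
s6 --b--> s6
s6 --b--> s6
s6 --b--> s6
s6 --a--> s4
s4 --a--> s6
s6 --a--> s4

s4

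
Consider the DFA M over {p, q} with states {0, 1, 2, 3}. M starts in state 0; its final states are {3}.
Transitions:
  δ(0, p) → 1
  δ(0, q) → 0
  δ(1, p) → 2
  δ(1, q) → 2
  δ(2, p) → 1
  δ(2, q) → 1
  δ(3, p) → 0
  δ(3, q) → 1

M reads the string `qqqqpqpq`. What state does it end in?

2

0 --q--> 0
0 --q--> 0
0 --q--> 0
0 --q--> 0
0 --p--> 1
1 --q--> 2
2 --p--> 1
1 --q--> 2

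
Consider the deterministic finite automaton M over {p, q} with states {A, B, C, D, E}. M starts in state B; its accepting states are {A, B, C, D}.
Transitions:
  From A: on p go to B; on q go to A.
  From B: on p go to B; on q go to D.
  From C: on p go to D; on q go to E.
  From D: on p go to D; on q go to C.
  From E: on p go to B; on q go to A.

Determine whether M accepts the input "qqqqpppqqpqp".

B --q--> D
D --q--> C
C --q--> E
E --q--> A
A --p--> B
B --p--> B
B --p--> B
B --q--> D
D --q--> C
C --p--> D
D --q--> C
C --p--> D
End in state D, which is an accepting state.

accepted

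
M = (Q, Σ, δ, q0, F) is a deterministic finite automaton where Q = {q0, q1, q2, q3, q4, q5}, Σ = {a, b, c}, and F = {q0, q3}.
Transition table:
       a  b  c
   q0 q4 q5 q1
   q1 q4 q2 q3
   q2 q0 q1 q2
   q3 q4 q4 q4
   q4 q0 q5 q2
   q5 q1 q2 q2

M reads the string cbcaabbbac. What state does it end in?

q0 --c--> q1
q1 --b--> q2
q2 --c--> q2
q2 --a--> q0
q0 --a--> q4
q4 --b--> q5
q5 --b--> q2
q2 --b--> q1
q1 --a--> q4
q4 --c--> q2

q2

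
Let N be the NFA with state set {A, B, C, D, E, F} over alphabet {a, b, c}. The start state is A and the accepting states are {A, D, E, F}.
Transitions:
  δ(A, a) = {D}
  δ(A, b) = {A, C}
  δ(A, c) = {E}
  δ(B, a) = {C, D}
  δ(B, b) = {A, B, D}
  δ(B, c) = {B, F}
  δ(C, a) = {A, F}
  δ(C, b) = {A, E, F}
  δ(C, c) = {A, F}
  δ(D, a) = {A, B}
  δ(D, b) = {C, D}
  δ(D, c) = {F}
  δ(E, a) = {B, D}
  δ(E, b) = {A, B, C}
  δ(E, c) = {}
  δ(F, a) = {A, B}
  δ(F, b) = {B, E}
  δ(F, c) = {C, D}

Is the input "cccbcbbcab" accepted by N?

Start: {A}
read c: {E}
read c: {}
The reachable set is empty and stays empty for the remaining 8 symbols.
Reachable ∩ accepting = {} — empty.

rejected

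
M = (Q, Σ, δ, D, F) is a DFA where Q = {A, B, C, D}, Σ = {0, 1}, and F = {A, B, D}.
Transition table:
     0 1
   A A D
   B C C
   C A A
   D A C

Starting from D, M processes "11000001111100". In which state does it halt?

A

D --1--> C
C --1--> A
A --0--> A
A --0--> A
A --0--> A
A --0--> A
A --0--> A
A --1--> D
D --1--> C
C --1--> A
A --1--> D
D --1--> C
C --0--> A
A --0--> A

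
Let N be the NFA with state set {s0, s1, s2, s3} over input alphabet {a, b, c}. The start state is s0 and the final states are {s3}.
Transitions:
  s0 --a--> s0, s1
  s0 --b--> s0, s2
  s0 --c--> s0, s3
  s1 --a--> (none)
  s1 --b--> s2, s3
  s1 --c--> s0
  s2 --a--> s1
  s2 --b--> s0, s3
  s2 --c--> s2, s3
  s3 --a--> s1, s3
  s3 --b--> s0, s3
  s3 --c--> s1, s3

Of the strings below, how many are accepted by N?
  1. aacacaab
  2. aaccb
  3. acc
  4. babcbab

aacacaab: accepted
aaccb: accepted
acc: accepted
babcbab: accepted

4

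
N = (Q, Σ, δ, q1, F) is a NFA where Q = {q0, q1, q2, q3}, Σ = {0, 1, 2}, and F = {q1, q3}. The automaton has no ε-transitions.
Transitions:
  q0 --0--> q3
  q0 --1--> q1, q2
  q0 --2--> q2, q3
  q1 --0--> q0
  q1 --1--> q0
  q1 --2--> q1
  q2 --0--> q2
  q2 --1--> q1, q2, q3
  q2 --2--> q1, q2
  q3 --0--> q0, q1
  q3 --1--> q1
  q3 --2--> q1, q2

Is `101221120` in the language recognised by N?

rejected

Start: {q1}
read 1: {q0}
read 0: {q3}
read 1: {q1}
read 2: {q1}
read 2: {q1}
read 1: {q0}
read 1: {q1, q2}
read 2: {q1, q2}
read 0: {q0, q2}
Reachable ∩ accepting = {} — empty.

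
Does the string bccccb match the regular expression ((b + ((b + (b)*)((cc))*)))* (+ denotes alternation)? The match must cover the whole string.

yes

Split into 4 pieces b · cc · cc · b; each matches (b+((b+(b)*)((cc))*)).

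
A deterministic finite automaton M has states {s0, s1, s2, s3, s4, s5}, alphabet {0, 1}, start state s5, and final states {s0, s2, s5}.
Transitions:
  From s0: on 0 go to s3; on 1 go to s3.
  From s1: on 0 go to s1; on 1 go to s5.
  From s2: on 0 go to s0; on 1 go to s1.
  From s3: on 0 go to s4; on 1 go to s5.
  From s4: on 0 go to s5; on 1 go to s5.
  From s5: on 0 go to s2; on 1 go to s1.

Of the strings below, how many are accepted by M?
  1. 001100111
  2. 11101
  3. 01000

1

001100111: rejected
11101: accepted
01000: rejected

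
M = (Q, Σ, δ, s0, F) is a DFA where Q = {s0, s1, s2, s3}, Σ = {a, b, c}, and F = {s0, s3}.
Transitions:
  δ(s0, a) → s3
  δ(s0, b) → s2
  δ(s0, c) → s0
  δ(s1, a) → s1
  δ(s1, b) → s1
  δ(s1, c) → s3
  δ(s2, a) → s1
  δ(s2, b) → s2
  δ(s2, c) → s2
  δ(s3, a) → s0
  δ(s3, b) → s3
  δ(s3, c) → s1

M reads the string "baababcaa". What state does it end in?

s3

s0 --b--> s2
s2 --a--> s1
s1 --a--> s1
s1 --b--> s1
s1 --a--> s1
s1 --b--> s1
s1 --c--> s3
s3 --a--> s0
s0 --a--> s3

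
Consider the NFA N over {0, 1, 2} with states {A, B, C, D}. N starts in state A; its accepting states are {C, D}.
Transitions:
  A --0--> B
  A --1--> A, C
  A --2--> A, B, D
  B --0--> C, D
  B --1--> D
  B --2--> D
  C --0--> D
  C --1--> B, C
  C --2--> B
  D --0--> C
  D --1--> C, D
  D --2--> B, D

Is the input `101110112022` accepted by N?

Start: {A}
read 1: {A, C}
read 0: {B, D}
read 1: {C, D}
read 1: {B, C, D}
read 1: {B, C, D}
read 0: {C, D}
read 1: {B, C, D}
read 1: {B, C, D}
read 2: {B, D}
read 0: {C, D}
read 2: {B, D}
read 2: {B, D}
Reachable ∩ accepting = {D} — nonempty.

accepted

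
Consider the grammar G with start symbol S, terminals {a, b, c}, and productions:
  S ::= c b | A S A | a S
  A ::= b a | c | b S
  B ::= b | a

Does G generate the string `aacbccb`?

no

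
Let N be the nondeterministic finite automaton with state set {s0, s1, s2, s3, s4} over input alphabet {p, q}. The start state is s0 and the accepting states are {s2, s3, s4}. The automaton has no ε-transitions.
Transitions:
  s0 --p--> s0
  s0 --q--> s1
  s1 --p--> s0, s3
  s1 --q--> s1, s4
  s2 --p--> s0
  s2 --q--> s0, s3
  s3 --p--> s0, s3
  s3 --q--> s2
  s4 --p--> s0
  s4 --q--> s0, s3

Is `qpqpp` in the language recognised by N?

Start: {s0}
read q: {s1}
read p: {s0, s3}
read q: {s1, s2}
read p: {s0, s3}
read p: {s0, s3}
Reachable ∩ accepting = {s3} — nonempty.

accepted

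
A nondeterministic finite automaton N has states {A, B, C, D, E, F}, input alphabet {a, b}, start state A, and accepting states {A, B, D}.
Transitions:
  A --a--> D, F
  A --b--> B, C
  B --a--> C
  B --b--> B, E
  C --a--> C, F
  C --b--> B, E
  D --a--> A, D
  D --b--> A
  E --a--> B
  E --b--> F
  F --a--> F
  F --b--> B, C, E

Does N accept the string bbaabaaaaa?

rejected

Start: {A}
read b: {B, C}
read b: {B, E}
read a: {B, C}
read a: {C, F}
read b: {B, C, E}
read a: {B, C, F}
read a: {C, F}
read a: {C, F}
read a: {C, F}
read a: {C, F}
Reachable ∩ accepting = {} — empty.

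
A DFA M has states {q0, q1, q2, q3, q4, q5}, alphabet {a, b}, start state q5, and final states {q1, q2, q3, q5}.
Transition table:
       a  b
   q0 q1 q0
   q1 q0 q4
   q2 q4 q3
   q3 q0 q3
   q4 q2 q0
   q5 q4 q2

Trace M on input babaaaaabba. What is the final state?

q5 --b--> q2
q2 --a--> q4
q4 --b--> q0
q0 --a--> q1
q1 --a--> q0
q0 --a--> q1
q1 --a--> q0
q0 --a--> q1
q1 --b--> q4
q4 --b--> q0
q0 --a--> q1

q1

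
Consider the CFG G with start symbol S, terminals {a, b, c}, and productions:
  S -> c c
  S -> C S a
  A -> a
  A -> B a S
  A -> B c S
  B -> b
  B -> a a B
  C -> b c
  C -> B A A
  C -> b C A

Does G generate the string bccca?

yes

S ⇒ CSa ⇒ bcSa ⇒ bccca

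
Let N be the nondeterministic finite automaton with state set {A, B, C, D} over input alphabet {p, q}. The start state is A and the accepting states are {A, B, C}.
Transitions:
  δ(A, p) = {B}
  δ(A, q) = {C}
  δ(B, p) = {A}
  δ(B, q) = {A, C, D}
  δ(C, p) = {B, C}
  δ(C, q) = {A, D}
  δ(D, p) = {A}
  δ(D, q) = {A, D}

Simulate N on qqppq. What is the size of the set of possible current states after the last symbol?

Start: {A}
read q: {C}
read q: {A, D}
read p: {A, B}
read p: {A, B}
read q: {A, C, D}
Final reachable set {A, C, D} has 3 states.

3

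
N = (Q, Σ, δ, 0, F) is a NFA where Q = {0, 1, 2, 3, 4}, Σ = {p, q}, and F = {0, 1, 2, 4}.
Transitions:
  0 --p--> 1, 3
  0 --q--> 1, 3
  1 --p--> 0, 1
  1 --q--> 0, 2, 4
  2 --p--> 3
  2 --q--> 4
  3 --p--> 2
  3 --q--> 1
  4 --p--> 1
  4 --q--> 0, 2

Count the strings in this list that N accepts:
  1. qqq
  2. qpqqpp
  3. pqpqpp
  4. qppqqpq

qqq: accepted
qpqqpp: accepted
pqpqpp: accepted
qppqqpq: accepted

4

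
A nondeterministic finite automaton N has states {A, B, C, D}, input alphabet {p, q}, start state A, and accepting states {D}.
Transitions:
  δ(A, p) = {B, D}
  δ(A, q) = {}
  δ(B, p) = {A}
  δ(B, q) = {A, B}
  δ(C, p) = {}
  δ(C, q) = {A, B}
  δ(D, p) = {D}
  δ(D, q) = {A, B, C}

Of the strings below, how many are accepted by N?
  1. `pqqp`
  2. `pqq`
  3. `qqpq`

1

`pqqp`: accepted
`pqq`: rejected
`qqpq`: rejected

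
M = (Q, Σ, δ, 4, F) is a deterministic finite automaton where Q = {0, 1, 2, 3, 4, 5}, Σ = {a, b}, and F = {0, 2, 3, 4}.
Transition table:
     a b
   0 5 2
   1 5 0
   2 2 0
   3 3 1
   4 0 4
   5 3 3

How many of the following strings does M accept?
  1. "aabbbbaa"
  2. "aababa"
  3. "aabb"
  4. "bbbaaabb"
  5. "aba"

3

"aabbbbaa": accepted
"aababa": rejected
"aabb": rejected
"bbbaaabb": accepted
"aba": accepted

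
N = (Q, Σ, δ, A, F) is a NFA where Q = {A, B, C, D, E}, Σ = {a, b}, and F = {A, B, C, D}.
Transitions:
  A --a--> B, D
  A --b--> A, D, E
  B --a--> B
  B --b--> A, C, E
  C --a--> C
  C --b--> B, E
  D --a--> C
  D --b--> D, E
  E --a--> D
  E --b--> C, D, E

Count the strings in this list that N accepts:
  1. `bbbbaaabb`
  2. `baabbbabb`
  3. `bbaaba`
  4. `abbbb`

4

`bbbbaaabb`: accepted
`baabbbabb`: accepted
`bbaaba`: accepted
`abbbb`: accepted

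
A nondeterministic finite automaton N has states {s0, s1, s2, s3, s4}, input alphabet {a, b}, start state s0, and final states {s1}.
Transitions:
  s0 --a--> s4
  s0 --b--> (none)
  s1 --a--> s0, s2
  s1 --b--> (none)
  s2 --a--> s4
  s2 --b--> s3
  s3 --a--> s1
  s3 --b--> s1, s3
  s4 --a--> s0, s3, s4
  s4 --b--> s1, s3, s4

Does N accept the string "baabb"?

Start: {s0}
read b: {}
The reachable set is empty and stays empty for the remaining 4 symbols.
Reachable ∩ accepting = {} — empty.

rejected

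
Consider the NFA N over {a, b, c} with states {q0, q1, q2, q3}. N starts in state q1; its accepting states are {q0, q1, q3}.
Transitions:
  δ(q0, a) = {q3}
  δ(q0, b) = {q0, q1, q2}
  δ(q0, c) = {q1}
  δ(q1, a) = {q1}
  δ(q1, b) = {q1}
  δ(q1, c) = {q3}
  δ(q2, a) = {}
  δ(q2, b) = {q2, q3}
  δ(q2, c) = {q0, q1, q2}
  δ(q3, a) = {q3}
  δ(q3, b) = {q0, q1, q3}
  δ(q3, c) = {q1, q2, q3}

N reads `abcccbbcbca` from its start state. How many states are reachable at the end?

Start: {q1}
read a: {q1}
read b: {q1}
read c: {q3}
read c: {q1, q2, q3}
read c: {q0, q1, q2, q3}
read b: {q0, q1, q2, q3}
read b: {q0, q1, q2, q3}
read c: {q0, q1, q2, q3}
read b: {q0, q1, q2, q3}
read c: {q0, q1, q2, q3}
read a: {q1, q3}
Final reachable set {q1, q3} has 2 states.

2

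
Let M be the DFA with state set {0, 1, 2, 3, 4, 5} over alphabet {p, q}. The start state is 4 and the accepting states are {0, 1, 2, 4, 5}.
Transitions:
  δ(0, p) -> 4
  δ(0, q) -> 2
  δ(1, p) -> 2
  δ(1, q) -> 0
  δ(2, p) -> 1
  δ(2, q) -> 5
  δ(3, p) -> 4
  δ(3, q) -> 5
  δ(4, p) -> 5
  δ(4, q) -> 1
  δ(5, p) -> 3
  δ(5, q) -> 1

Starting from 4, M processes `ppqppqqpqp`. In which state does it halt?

4 --p--> 5
5 --p--> 3
3 --q--> 5
5 --p--> 3
3 --p--> 4
4 --q--> 1
1 --q--> 0
0 --p--> 4
4 --q--> 1
1 --p--> 2

2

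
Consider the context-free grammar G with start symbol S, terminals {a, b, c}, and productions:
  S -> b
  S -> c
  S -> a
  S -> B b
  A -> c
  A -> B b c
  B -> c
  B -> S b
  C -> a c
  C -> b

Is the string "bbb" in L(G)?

yes

S ⇒ Bb ⇒ Sbb ⇒ bbb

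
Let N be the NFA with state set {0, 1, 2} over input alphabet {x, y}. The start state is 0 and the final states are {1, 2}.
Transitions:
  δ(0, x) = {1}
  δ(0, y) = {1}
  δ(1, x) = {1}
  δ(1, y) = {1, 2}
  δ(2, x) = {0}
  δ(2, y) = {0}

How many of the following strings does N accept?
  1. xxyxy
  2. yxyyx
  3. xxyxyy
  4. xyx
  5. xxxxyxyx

5

xxyxy: accepted
yxyyx: accepted
xxyxyy: accepted
xyx: accepted
xxxxyxyx: accepted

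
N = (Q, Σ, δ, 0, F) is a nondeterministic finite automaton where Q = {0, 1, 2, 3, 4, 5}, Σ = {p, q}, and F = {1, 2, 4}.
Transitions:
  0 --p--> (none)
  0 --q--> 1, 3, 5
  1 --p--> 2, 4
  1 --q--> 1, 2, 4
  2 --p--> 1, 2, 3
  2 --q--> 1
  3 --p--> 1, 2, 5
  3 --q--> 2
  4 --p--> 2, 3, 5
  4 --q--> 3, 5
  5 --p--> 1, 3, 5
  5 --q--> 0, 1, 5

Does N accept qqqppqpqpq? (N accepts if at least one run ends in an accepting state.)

accepted

Start: {0}
read q: {1, 3, 5}
read q: {0, 1, 2, 4, 5}
read q: {0, 1, 2, 3, 4, 5}
read p: {1, 2, 3, 4, 5}
read p: {1, 2, 3, 4, 5}
read q: {0, 1, 2, 3, 4, 5}
read p: {1, 2, 3, 4, 5}
read q: {0, 1, 2, 3, 4, 5}
read p: {1, 2, 3, 4, 5}
read q: {0, 1, 2, 3, 4, 5}
Reachable ∩ accepting = {1, 2, 4} — nonempty.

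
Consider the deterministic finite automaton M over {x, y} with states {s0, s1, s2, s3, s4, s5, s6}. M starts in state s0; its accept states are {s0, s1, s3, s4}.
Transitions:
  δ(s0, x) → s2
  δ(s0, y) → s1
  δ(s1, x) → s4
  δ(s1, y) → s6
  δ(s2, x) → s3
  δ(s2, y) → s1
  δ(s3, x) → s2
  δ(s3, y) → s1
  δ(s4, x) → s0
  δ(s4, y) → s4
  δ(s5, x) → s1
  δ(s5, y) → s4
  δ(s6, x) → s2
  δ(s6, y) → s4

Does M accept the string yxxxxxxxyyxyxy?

accepted

s0 --y--> s1
s1 --x--> s4
s4 --x--> s0
s0 --x--> s2
s2 --x--> s3
s3 --x--> s2
s2 --x--> s3
s3 --x--> s2
s2 --y--> s1
s1 --y--> s6
s6 --x--> s2
s2 --y--> s1
s1 --x--> s4
s4 --y--> s4
End in state s4, which is an accepting state.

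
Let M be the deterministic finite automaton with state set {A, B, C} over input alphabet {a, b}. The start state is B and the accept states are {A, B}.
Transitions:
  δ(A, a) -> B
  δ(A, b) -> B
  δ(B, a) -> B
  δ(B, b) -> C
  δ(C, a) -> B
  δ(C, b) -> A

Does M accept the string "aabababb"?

accepted

B --a--> B
B --a--> B
B --b--> C
C --a--> B
B --b--> C
C --a--> B
B --b--> C
C --b--> A
End in state A, which is an accepting state.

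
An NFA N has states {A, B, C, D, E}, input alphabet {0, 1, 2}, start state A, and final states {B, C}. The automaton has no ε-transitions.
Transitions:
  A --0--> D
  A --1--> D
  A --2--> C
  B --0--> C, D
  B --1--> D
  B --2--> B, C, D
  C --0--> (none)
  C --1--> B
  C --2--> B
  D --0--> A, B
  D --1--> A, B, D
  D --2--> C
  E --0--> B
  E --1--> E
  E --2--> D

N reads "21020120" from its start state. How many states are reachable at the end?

Start: {A}
read 2: {C}
read 1: {B}
read 0: {C, D}
read 2: {B, C}
read 0: {C, D}
read 1: {A, B, D}
read 2: {B, C, D}
read 0: {A, B, C, D}
Final reachable set {A, B, C, D} has 4 states.

4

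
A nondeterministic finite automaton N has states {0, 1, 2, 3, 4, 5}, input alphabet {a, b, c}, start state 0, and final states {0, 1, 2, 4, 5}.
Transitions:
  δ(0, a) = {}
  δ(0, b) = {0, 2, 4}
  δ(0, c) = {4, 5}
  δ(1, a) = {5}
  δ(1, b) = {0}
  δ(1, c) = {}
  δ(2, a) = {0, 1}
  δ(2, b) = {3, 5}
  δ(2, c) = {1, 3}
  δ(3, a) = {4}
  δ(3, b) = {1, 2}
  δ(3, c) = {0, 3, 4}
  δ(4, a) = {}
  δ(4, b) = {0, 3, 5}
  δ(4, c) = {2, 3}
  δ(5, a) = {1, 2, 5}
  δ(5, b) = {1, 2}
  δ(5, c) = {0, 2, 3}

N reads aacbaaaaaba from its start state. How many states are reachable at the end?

0

Start: {0}
read a: {}
The reachable set is empty and stays empty for the remaining 10 symbols.
Final reachable set {} has 0 states.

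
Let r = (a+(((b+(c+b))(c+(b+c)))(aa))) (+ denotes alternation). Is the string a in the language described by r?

The left alternative a matches a.

yes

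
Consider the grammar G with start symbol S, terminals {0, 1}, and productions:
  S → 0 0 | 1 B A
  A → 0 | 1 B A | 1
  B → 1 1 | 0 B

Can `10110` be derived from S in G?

S ⇒ 1BA ⇒ 10BA ⇒ 1011A ⇒ 10110

yes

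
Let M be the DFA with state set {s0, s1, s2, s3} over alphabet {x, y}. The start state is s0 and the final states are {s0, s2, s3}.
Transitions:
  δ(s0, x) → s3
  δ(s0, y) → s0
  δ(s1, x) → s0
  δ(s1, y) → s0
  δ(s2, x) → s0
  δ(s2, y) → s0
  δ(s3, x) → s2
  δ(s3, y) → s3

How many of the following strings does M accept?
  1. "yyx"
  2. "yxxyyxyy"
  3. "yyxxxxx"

"yyx": accepted
"yxxyyxyy": accepted
"yyxxxxx": accepted

3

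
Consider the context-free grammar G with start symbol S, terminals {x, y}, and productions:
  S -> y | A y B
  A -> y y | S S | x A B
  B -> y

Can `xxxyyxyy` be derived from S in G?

no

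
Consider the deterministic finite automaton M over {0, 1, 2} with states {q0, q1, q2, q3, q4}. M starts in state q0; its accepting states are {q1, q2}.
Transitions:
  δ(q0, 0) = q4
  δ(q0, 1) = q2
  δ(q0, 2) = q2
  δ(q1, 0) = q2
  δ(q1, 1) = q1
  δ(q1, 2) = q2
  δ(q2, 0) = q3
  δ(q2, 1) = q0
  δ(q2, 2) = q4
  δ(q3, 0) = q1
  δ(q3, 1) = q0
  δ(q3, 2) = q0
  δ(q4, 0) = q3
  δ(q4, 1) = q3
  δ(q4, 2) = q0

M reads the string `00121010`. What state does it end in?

q1

q0 --0--> q4
q4 --0--> q3
q3 --1--> q0
q0 --2--> q2
q2 --1--> q0
q0 --0--> q4
q4 --1--> q3
q3 --0--> q1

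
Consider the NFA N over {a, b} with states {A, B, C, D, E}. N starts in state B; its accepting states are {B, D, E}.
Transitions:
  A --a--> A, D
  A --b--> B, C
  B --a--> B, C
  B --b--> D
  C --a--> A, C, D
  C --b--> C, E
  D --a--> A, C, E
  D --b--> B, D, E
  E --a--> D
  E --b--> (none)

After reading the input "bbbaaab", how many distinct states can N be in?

4

Start: {B}
read b: {D}
read b: {B, D, E}
read b: {B, D, E}
read a: {A, B, C, D, E}
read a: {A, B, C, D, E}
read a: {A, B, C, D, E}
read b: {B, C, D, E}
Final reachable set {B, C, D, E} has 4 states.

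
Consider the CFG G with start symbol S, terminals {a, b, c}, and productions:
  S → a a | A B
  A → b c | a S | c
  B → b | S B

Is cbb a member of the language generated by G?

no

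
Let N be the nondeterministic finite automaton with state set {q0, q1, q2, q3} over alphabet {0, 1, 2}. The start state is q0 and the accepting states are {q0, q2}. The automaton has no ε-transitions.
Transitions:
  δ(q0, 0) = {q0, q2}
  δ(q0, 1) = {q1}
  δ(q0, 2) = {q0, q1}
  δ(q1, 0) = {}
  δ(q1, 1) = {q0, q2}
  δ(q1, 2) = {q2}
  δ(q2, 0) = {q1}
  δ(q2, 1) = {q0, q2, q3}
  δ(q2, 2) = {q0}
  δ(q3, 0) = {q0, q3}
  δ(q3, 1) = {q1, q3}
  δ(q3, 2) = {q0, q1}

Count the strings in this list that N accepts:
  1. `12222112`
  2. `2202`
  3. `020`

3

`12222112`: accepted
`2202`: accepted
`020`: accepted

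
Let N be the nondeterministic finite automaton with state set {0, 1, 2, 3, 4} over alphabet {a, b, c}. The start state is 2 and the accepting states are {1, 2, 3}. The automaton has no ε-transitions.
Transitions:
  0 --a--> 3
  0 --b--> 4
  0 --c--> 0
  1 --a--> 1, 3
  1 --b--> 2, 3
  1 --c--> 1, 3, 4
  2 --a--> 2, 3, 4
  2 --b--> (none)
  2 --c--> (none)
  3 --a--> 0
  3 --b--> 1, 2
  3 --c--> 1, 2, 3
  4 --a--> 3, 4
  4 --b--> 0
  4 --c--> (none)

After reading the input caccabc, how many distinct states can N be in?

0

Start: {2}
read c: {}
The reachable set is empty and stays empty for the remaining 6 symbols.
Final reachable set {} has 0 states.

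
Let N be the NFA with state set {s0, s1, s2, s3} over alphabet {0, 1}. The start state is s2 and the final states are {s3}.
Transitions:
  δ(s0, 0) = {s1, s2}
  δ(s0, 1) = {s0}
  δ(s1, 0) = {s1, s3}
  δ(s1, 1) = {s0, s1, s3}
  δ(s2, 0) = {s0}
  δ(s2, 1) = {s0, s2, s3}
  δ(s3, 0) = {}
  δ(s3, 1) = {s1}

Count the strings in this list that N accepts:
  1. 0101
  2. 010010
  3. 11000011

3

0101: accepted
010010: accepted
11000011: accepted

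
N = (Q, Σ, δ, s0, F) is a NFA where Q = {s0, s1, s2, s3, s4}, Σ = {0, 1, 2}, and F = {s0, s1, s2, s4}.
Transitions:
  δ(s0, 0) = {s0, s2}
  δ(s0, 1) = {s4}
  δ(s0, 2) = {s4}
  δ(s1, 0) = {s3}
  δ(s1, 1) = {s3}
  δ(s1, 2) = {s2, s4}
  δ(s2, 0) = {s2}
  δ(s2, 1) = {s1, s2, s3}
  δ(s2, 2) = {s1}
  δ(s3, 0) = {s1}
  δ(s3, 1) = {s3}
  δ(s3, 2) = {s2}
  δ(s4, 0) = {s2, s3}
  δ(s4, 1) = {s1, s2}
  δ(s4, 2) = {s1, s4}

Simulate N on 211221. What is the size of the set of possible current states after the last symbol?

3

Start: {s0}
read 2: {s4}
read 1: {s1, s2}
read 1: {s1, s2, s3}
read 2: {s1, s2, s4}
read 2: {s1, s2, s4}
read 1: {s1, s2, s3}
Final reachable set {s1, s2, s3} has 3 states.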